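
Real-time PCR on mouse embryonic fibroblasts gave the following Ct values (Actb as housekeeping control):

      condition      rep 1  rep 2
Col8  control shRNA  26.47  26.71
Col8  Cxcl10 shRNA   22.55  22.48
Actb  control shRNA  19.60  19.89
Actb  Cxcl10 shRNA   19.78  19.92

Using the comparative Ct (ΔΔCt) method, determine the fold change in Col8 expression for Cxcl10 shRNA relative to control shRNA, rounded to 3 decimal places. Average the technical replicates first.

Mean Ct: Col8 control shRNA 26.590; Col8 Cxcl10 shRNA 22.515; Actb control shRNA 19.745; Actb Cxcl10 shRNA 19.850
ΔCt(control shRNA) = 26.590 − 19.745 = 6.845
ΔCt(Cxcl10 shRNA) = 22.515 − 19.850 = 2.665
ΔΔCt = 2.665 − 6.845 = -4.180
Fold change = 2^(−(-4.180)) = 2^4.180 = 18.1261

18.126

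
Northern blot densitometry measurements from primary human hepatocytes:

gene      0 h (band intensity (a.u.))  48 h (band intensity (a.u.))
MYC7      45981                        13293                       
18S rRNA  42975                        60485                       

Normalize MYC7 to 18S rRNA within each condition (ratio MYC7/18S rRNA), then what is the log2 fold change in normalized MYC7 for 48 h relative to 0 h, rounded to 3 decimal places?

MYC7/18S rRNA (0 h) = 45981 / 42975 = 1.0699
MYC7/18S rRNA (48 h) = 13293 / 60485 = 0.21977
Fold change = 0.21977 / 1.0699 = 0.2054
log2(0.2054) = -2.2835

-2.283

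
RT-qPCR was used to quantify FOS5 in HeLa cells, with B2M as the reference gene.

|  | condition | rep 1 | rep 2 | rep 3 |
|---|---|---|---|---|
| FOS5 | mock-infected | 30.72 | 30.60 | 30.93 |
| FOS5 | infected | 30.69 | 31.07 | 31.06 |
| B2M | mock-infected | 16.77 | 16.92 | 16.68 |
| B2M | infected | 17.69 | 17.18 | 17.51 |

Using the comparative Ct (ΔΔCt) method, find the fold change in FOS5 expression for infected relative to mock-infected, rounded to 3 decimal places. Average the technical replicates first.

1.395

Mean Ct: FOS5 mock-infected 30.750; FOS5 infected 30.940; B2M mock-infected 16.790; B2M infected 17.460
ΔCt(mock-infected) = 30.750 − 16.790 = 13.960
ΔCt(infected) = 30.940 − 17.460 = 13.480
ΔΔCt = 13.480 − 13.960 = -0.480
Fold change = 2^(−(-0.480)) = 2^0.480 = 1.3947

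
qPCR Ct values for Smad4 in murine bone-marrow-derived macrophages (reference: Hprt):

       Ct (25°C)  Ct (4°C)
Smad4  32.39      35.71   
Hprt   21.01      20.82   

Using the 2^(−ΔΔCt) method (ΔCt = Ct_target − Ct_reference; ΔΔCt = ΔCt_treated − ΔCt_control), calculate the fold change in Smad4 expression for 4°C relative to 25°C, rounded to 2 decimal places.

ΔCt(25°C) = 32.390 − 21.010 = 11.380
ΔCt(4°C) = 35.710 − 20.820 = 14.890
ΔΔCt = 14.890 − 11.380 = 3.510
Fold change = 2^(−3.510) = 0.088

0.09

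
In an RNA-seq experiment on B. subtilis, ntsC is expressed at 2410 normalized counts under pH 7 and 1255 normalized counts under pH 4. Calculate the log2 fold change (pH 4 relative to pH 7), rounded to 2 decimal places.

Fold change = 1255 / 2410 = 0.5207
log2(0.5207) = -0.941

-0.94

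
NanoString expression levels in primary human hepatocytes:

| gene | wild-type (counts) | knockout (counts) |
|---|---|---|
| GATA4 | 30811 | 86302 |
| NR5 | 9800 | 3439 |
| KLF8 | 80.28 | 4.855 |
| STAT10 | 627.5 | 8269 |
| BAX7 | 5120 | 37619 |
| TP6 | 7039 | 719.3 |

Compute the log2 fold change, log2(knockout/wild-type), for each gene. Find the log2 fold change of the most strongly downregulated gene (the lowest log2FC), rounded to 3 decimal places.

-4.047

log2(86302/30811) = 1.486  (GATA4)
log2(3439/9800) = -1.511  (NR5)
log2(4.855/80.28) = -4.047  (KLF8)
log2(8269/627.5) = 3.720  (STAT10)
log2(37619/5120) = 2.877  (BAX7)
log2(719.3/7039) = -3.291  (TP6)
KLF8 is most strongly downregulated.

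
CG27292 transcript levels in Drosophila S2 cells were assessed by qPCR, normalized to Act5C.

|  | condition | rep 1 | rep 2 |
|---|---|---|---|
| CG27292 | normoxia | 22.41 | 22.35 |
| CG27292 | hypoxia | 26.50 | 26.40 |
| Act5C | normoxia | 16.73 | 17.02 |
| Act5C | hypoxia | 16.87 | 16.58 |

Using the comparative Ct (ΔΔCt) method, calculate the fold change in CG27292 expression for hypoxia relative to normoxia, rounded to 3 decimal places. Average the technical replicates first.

Mean Ct: CG27292 normoxia 22.380; CG27292 hypoxia 26.450; Act5C normoxia 16.875; Act5C hypoxia 16.725
ΔCt(normoxia) = 22.380 − 16.875 = 5.505
ΔCt(hypoxia) = 26.450 − 16.725 = 9.725
ΔΔCt = 9.725 − 5.505 = 4.220
Fold change = 2^(−4.220) = 0.0537

0.054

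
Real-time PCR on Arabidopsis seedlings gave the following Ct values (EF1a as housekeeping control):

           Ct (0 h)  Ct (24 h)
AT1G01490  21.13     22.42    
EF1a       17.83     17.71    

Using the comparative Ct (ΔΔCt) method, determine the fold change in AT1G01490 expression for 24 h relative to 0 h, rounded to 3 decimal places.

ΔCt(0 h) = 21.130 − 17.830 = 3.300
ΔCt(24 h) = 22.420 − 17.710 = 4.710
ΔΔCt = 4.710 − 3.300 = 1.410
Fold change = 2^(−1.410) = 0.3763

0.376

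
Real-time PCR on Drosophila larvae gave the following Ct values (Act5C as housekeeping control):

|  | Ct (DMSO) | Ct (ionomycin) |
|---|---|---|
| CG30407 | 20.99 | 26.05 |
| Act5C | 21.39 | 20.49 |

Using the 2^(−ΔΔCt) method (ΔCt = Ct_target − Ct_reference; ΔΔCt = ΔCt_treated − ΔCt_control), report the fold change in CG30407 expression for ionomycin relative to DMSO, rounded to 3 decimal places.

ΔCt(DMSO) = 20.990 − 21.390 = -0.400
ΔCt(ionomycin) = 26.050 − 20.490 = 5.560
ΔΔCt = 5.560 − (-0.400) = 5.960
Fold change = 2^(−5.960) = 0.0161

0.016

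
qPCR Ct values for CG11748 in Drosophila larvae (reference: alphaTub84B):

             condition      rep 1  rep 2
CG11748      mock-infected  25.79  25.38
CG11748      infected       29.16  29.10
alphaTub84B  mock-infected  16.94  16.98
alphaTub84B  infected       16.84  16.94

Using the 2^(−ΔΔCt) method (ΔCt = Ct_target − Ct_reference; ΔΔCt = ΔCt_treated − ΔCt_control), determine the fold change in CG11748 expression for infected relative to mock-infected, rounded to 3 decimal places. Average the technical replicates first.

0.082

Mean Ct: CG11748 mock-infected 25.585; CG11748 infected 29.130; alphaTub84B mock-infected 16.960; alphaTub84B infected 16.890
ΔCt(mock-infected) = 25.585 − 16.960 = 8.625
ΔCt(infected) = 29.130 − 16.890 = 12.240
ΔΔCt = 12.240 − 8.625 = 3.615
Fold change = 2^(−3.615) = 0.0816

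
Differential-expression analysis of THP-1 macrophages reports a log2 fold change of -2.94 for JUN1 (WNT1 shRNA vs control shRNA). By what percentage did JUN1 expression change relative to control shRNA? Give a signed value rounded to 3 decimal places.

-86.969%

Fold change = 2^(-2.94) = 0.1303
Percent change = (FC − 1) × 100% = (0.1303 − 1) × 100 = -86.969%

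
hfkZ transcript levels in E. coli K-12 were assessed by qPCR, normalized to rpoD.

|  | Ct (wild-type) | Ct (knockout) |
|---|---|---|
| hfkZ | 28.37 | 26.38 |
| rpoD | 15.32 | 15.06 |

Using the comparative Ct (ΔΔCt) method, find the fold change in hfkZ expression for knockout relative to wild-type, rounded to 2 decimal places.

ΔCt(wild-type) = 28.370 − 15.320 = 13.050
ΔCt(knockout) = 26.380 − 15.060 = 11.320
ΔΔCt = 11.320 − 13.050 = -1.730
Fold change = 2^(−(-1.730)) = 2^1.730 = 3.317

3.32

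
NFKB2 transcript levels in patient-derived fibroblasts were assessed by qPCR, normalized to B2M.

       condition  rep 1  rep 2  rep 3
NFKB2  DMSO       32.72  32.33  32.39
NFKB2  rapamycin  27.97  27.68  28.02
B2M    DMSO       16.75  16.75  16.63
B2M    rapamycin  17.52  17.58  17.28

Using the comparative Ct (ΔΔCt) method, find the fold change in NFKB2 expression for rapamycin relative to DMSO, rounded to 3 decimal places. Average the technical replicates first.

Mean Ct: NFKB2 DMSO 32.480; NFKB2 rapamycin 27.890; B2M DMSO 16.710; B2M rapamycin 17.460
ΔCt(DMSO) = 32.480 − 16.710 = 15.770
ΔCt(rapamycin) = 27.890 − 17.460 = 10.430
ΔΔCt = 10.430 − 15.770 = -5.340
Fold change = 2^(−(-5.340)) = 2^5.340 = 40.5042

40.504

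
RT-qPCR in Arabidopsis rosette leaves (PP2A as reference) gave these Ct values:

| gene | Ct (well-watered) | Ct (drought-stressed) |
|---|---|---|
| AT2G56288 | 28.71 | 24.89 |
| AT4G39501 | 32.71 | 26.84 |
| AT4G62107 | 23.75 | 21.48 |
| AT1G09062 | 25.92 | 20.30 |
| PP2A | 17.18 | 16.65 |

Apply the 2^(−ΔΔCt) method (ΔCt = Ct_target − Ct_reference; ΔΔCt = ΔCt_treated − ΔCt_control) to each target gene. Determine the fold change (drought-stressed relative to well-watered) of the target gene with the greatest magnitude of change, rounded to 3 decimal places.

40.504

AT2G56288: ΔΔCt = (24.89−16.65) − (28.71−17.18) = 8.24 − 11.53 = -3.29; fold change = 2^3.29 = 9.781
AT4G39501: ΔΔCt = (26.84−16.65) − (32.71−17.18) = 10.19 − 15.53 = -5.34; fold change = 2^5.34 = 40.504
AT4G62107: ΔΔCt = (21.48−16.65) − (23.75−17.18) = 4.83 − 6.57 = -1.74; fold change = 2^1.74 = 3.340
AT1G09062: ΔΔCt = (20.30−16.65) − (25.92−17.18) = 3.65 − 8.74 = -5.09; fold change = 2^5.09 = 34.060
AT4G39501 has the largest |ΔΔCt| = 5.34.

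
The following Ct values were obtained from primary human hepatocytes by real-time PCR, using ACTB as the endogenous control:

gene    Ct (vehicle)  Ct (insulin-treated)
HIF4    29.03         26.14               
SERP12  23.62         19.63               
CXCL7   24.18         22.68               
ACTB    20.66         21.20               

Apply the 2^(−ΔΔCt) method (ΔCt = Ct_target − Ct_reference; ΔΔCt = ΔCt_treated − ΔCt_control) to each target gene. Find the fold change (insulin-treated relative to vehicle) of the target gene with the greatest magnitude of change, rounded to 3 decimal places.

HIF4: ΔΔCt = (26.14−21.20) − (29.03−20.66) = 4.94 − 8.37 = -3.43; fold change = 2^3.43 = 10.778
SERP12: ΔΔCt = (19.63−21.20) − (23.62−20.66) = -1.57 − 2.96 = -4.53; fold change = 2^4.53 = 23.103
CXCL7: ΔΔCt = (22.68−21.20) − (24.18−20.66) = 1.48 − 3.52 = -2.04; fold change = 2^2.04 = 4.112
SERP12 has the largest |ΔΔCt| = 4.53.

23.103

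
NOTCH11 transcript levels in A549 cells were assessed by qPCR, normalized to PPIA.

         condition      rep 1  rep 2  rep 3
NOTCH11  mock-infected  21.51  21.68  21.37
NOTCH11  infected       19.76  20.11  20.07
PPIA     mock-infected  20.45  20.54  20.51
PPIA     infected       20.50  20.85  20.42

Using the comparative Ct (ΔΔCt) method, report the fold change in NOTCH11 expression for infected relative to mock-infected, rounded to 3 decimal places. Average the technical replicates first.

3.095

Mean Ct: NOTCH11 mock-infected 21.520; NOTCH11 infected 19.980; PPIA mock-infected 20.500; PPIA infected 20.590
ΔCt(mock-infected) = 21.520 − 20.500 = 1.020
ΔCt(infected) = 19.980 − 20.590 = -0.610
ΔΔCt = -0.610 − 1.020 = -1.630
Fold change = 2^(−(-1.630)) = 2^1.630 = 3.0951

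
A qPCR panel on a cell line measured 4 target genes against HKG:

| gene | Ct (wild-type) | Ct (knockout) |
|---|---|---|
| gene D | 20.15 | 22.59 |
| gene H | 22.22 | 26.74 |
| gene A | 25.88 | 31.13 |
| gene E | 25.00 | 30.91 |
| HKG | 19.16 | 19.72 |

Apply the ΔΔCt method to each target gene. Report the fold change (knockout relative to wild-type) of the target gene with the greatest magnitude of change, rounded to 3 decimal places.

0.025

gene D: ΔΔCt = (22.59−19.72) − (20.15−19.16) = 2.87 − 0.99 = 1.88; fold change = 2^-1.88 = 0.272
gene H: ΔΔCt = (26.74−19.72) − (22.22−19.16) = 7.02 − 3.06 = 3.96; fold change = 2^-3.96 = 0.064
gene A: ΔΔCt = (31.13−19.72) − (25.88−19.16) = 11.41 − 6.72 = 4.69; fold change = 2^-4.69 = 0.039
gene E: ΔΔCt = (30.91−19.72) − (25.00−19.16) = 11.19 − 5.84 = 5.35; fold change = 2^-5.35 = 0.025
gene E has the largest |ΔΔCt| = 5.35.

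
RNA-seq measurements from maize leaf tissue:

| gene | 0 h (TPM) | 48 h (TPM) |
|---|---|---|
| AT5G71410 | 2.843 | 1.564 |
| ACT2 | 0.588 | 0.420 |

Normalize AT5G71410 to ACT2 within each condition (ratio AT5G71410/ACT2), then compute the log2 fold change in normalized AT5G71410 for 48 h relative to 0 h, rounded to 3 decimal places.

-0.377

AT5G71410/ACT2 (0 h) = 2.843 / 0.588 = 4.835
AT5G71410/ACT2 (48 h) = 1.564 / 0.420 = 3.7238
Fold change = 3.7238 / 4.835 = 0.7702
log2(0.7702) = -0.3767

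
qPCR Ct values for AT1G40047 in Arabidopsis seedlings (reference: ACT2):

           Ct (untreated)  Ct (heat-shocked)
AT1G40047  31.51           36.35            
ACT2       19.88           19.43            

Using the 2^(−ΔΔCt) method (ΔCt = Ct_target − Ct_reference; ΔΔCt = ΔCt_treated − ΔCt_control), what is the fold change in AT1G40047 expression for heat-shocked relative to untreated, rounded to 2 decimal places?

0.03

ΔCt(untreated) = 31.510 − 19.880 = 11.630
ΔCt(heat-shocked) = 36.350 − 19.430 = 16.920
ΔΔCt = 16.920 − 11.630 = 5.290
Fold change = 2^(−5.290) = 0.026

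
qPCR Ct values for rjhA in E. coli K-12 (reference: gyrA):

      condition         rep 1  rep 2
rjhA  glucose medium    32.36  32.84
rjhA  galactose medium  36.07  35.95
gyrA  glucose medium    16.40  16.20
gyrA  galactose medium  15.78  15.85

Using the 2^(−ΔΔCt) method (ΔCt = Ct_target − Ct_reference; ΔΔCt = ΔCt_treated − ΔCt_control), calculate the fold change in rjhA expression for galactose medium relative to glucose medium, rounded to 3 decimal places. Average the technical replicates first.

Mean Ct: rjhA glucose medium 32.600; rjhA galactose medium 36.010; gyrA glucose medium 16.300; gyrA galactose medium 15.815
ΔCt(glucose medium) = 32.600 − 16.300 = 16.300
ΔCt(galactose medium) = 36.010 − 15.815 = 20.195
ΔΔCt = 20.195 − 16.300 = 3.895
Fold change = 2^(−3.895) = 0.0672

0.067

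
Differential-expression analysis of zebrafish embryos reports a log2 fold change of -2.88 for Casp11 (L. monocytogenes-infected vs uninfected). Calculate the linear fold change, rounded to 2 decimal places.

Fold change = 2^(-2.88) = 0.136
That is, Casp11 drops to 13.6% of the uninfected level.

0.14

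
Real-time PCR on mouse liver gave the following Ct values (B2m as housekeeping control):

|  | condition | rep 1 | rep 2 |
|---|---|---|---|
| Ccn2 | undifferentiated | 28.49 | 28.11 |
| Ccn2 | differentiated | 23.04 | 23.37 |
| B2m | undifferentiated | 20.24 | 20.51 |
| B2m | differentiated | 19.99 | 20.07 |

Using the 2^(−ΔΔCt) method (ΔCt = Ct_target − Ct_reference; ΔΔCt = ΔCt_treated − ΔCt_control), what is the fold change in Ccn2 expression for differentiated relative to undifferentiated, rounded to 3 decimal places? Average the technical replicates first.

26.909

Mean Ct: Ccn2 undifferentiated 28.300; Ccn2 differentiated 23.205; B2m undifferentiated 20.375; B2m differentiated 20.030
ΔCt(undifferentiated) = 28.300 − 20.375 = 7.925
ΔCt(differentiated) = 23.205 − 20.030 = 3.175
ΔΔCt = 3.175 − 7.925 = -4.750
Fold change = 2^(−(-4.750)) = 2^4.750 = 26.9087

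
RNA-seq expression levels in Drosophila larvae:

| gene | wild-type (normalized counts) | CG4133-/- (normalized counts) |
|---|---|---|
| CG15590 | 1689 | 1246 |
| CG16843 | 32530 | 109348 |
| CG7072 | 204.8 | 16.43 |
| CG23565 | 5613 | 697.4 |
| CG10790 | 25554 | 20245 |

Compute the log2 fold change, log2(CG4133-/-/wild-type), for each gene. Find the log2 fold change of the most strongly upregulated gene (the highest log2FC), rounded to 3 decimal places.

1.749

log2(1246/1689) = -0.439  (CG15590)
log2(109348/32530) = 1.749  (CG16843)
log2(16.43/204.8) = -3.640  (CG7072)
log2(697.4/5613) = -3.009  (CG23565)
log2(20245/25554) = -0.336  (CG10790)
CG16843 is most strongly upregulated.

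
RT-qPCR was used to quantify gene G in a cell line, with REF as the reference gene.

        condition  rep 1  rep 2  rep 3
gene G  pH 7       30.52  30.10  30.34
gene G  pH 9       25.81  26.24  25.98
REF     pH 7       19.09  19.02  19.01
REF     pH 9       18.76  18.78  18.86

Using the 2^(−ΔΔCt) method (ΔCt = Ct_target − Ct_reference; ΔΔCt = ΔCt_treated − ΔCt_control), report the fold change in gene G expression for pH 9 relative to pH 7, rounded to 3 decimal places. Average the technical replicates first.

16.795

Mean Ct: gene G pH 7 30.320; gene G pH 9 26.010; REF pH 7 19.040; REF pH 9 18.800
ΔCt(pH 7) = 30.320 − 19.040 = 11.280
ΔCt(pH 9) = 26.010 − 18.800 = 7.210
ΔΔCt = 7.210 − 11.280 = -4.070
Fold change = 2^(−(-4.070)) = 2^4.070 = 16.7955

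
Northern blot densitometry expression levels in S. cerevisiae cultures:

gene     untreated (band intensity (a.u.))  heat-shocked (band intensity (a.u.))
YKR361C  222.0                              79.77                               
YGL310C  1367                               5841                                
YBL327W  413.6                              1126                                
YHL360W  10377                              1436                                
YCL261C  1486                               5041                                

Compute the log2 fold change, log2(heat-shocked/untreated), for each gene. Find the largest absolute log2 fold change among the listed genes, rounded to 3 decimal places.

log2(79.77/222.0) = -1.477  (YKR361C)
log2(5841/1367) = 2.095  (YGL310C)
log2(1126/413.6) = 1.445  (YBL327W)
log2(1436/10377) = -2.853  (YHL360W)
log2(5041/1486) = 1.762  (YCL261C)
The largest magnitude belongs to YHL360W.

2.853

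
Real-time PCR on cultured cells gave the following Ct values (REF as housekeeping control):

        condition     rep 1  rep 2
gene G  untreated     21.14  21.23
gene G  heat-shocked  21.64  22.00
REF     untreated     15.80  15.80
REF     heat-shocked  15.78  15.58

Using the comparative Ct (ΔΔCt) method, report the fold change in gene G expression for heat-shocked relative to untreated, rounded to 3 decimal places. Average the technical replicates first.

Mean Ct: gene G untreated 21.185; gene G heat-shocked 21.820; REF untreated 15.800; REF heat-shocked 15.680
ΔCt(untreated) = 21.185 − 15.800 = 5.385
ΔCt(heat-shocked) = 21.820 − 15.680 = 6.140
ΔΔCt = 6.140 − 5.385 = 0.755
Fold change = 2^(−0.755) = 0.5925

0.593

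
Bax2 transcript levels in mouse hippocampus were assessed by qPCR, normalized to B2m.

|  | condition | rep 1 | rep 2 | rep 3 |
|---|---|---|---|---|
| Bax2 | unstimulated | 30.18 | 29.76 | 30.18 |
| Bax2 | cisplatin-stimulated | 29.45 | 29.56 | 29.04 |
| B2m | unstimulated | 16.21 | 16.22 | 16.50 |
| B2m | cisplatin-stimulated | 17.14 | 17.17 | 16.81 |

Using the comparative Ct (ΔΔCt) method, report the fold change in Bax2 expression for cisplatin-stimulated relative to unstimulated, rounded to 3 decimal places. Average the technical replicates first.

2.676

Mean Ct: Bax2 unstimulated 30.040; Bax2 cisplatin-stimulated 29.350; B2m unstimulated 16.310; B2m cisplatin-stimulated 17.040
ΔCt(unstimulated) = 30.040 − 16.310 = 13.730
ΔCt(cisplatin-stimulated) = 29.350 − 17.040 = 12.310
ΔΔCt = 12.310 − 13.730 = -1.420
Fold change = 2^(−(-1.420)) = 2^1.420 = 2.6759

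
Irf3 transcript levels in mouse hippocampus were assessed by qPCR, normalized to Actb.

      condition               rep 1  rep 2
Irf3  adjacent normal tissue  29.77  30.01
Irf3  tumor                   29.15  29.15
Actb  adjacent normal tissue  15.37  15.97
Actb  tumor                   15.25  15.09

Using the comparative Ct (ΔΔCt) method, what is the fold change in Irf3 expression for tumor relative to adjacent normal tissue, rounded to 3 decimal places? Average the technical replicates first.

Mean Ct: Irf3 adjacent normal tissue 29.890; Irf3 tumor 29.150; Actb adjacent normal tissue 15.670; Actb tumor 15.170
ΔCt(adjacent normal tissue) = 29.890 − 15.670 = 14.220
ΔCt(tumor) = 29.150 − 15.170 = 13.980
ΔΔCt = 13.980 − 14.220 = -0.240
Fold change = 2^(−(-0.240)) = 2^0.240 = 1.1810

1.181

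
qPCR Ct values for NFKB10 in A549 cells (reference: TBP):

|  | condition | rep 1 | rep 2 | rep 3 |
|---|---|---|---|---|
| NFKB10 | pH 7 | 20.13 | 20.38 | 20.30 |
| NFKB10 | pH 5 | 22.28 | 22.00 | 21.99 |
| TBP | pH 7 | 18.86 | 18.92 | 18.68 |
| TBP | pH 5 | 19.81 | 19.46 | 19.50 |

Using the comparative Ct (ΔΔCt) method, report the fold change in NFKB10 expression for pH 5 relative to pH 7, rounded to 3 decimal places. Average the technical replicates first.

Mean Ct: NFKB10 pH 7 20.270; NFKB10 pH 5 22.090; TBP pH 7 18.820; TBP pH 5 19.590
ΔCt(pH 7) = 20.270 − 18.820 = 1.450
ΔCt(pH 5) = 22.090 − 19.590 = 2.500
ΔΔCt = 2.500 − 1.450 = 1.050
Fold change = 2^(−1.050) = 0.4830

0.483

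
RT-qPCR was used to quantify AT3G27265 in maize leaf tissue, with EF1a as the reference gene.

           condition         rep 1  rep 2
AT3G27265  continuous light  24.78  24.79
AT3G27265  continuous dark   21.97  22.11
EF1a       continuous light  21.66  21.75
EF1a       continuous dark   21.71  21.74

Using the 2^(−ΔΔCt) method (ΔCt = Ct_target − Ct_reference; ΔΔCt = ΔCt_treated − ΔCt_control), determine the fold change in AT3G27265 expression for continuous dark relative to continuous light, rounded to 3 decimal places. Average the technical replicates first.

6.797

Mean Ct: AT3G27265 continuous light 24.785; AT3G27265 continuous dark 22.040; EF1a continuous light 21.705; EF1a continuous dark 21.725
ΔCt(continuous light) = 24.785 − 21.705 = 3.080
ΔCt(continuous dark) = 22.040 − 21.725 = 0.315
ΔΔCt = 0.315 − 3.080 = -2.765
Fold change = 2^(−(-2.765)) = 2^2.765 = 6.7975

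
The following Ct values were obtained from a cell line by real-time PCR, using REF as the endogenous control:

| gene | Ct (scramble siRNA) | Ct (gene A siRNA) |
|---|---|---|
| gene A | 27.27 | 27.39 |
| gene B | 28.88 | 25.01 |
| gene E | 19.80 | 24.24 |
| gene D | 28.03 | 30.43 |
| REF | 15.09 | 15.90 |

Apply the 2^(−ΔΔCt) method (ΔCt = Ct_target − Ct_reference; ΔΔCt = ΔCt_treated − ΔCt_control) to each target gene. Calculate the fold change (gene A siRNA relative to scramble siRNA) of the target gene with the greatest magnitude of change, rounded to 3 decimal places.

25.634

gene A: ΔΔCt = (27.39−15.90) − (27.27−15.09) = 11.49 − 12.18 = -0.69; fold change = 2^0.69 = 1.613
gene B: ΔΔCt = (25.01−15.90) − (28.88−15.09) = 9.11 − 13.79 = -4.68; fold change = 2^4.68 = 25.634
gene E: ΔΔCt = (24.24−15.90) − (19.80−15.09) = 8.34 − 4.71 = 3.63; fold change = 2^-3.63 = 0.081
gene D: ΔΔCt = (30.43−15.90) − (28.03−15.09) = 14.53 − 12.94 = 1.59; fold change = 2^-1.59 = 0.332
gene B has the largest |ΔΔCt| = 4.68.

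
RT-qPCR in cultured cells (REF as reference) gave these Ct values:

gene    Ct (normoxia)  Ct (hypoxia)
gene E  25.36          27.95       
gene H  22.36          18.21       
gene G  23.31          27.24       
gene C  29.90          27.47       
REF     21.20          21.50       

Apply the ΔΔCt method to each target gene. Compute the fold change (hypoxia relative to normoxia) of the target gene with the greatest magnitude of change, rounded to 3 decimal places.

gene E: ΔΔCt = (27.95−21.50) − (25.36−21.20) = 6.45 − 4.16 = 2.29; fold change = 2^-2.29 = 0.204
gene H: ΔΔCt = (18.21−21.50) − (22.36−21.20) = -3.29 − 1.16 = -4.45; fold change = 2^4.45 = 21.857
gene G: ΔΔCt = (27.24−21.50) − (23.31−21.20) = 5.74 − 2.11 = 3.63; fold change = 2^-3.63 = 0.081
gene C: ΔΔCt = (27.47−21.50) − (29.90−21.20) = 5.97 − 8.70 = -2.73; fold change = 2^2.73 = 6.635
gene H has the largest |ΔΔCt| = 4.45.

21.857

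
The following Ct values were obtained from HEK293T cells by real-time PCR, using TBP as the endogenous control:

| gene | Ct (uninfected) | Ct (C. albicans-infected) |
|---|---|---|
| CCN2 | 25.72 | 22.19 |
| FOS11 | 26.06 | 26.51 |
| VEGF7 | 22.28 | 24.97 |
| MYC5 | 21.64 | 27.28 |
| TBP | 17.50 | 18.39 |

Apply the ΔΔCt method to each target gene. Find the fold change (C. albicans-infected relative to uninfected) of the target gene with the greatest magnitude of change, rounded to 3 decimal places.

CCN2: ΔΔCt = (22.19−18.39) − (25.72−17.50) = 3.80 − 8.22 = -4.42; fold change = 2^4.42 = 21.407
FOS11: ΔΔCt = (26.51−18.39) − (26.06−17.50) = 8.12 − 8.56 = -0.44; fold change = 2^0.44 = 1.357
VEGF7: ΔΔCt = (24.97−18.39) − (22.28−17.50) = 6.58 − 4.78 = 1.80; fold change = 2^-1.80 = 0.287
MYC5: ΔΔCt = (27.28−18.39) − (21.64−17.50) = 8.89 − 4.14 = 4.75; fold change = 2^-4.75 = 0.037
MYC5 has the largest |ΔΔCt| = 4.75.

0.037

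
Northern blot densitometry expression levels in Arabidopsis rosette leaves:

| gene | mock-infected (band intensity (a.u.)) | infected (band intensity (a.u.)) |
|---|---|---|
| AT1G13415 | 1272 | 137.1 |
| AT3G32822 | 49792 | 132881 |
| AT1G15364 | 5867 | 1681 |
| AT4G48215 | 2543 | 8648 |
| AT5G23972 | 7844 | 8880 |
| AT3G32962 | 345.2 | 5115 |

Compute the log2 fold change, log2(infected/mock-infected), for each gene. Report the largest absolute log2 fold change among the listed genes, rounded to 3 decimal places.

3.889

log2(137.1/1272) = -3.214  (AT1G13415)
log2(132881/49792) = 1.416  (AT3G32822)
log2(1681/5867) = -1.803  (AT1G15364)
log2(8648/2543) = 1.766  (AT4G48215)
log2(8880/7844) = 0.179  (AT5G23972)
log2(5115/345.2) = 3.889  (AT3G32962)
The largest magnitude belongs to AT3G32962.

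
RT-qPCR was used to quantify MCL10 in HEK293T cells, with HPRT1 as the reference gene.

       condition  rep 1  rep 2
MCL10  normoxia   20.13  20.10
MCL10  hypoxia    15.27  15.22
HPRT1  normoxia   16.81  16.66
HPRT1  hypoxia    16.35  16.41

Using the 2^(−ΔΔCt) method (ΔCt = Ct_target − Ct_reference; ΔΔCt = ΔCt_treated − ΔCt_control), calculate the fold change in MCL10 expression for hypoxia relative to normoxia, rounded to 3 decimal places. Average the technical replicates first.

Mean Ct: MCL10 normoxia 20.115; MCL10 hypoxia 15.245; HPRT1 normoxia 16.735; HPRT1 hypoxia 16.380
ΔCt(normoxia) = 20.115 − 16.735 = 3.380
ΔCt(hypoxia) = 15.245 − 16.380 = -1.135
ΔΔCt = -1.135 − 3.380 = -4.515
Fold change = 2^(−(-4.515)) = 2^4.515 = 22.8639

22.864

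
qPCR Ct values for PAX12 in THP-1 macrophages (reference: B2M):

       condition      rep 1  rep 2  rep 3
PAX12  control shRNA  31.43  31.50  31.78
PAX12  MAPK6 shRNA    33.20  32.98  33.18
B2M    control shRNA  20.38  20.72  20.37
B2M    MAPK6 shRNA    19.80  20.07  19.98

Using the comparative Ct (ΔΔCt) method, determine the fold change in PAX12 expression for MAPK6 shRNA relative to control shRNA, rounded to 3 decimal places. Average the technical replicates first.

Mean Ct: PAX12 control shRNA 31.570; PAX12 MAPK6 shRNA 33.120; B2M control shRNA 20.490; B2M MAPK6 shRNA 19.950
ΔCt(control shRNA) = 31.570 − 20.490 = 11.080
ΔCt(MAPK6 shRNA) = 33.120 − 19.950 = 13.170
ΔΔCt = 13.170 − 11.080 = 2.090
Fold change = 2^(−2.090) = 0.2349

0.235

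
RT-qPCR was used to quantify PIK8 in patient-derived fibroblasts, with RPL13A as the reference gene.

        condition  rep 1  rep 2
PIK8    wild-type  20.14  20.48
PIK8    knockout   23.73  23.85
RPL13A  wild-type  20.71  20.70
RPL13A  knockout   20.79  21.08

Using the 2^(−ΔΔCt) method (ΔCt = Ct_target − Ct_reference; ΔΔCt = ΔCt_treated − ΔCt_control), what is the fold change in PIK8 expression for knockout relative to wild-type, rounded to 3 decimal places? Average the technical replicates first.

Mean Ct: PIK8 wild-type 20.310; PIK8 knockout 23.790; RPL13A wild-type 20.705; RPL13A knockout 20.935
ΔCt(wild-type) = 20.310 − 20.705 = -0.395
ΔCt(knockout) = 23.790 − 20.935 = 2.855
ΔΔCt = 2.855 − (-0.395) = 3.250
Fold change = 2^(−3.250) = 0.1051

0.105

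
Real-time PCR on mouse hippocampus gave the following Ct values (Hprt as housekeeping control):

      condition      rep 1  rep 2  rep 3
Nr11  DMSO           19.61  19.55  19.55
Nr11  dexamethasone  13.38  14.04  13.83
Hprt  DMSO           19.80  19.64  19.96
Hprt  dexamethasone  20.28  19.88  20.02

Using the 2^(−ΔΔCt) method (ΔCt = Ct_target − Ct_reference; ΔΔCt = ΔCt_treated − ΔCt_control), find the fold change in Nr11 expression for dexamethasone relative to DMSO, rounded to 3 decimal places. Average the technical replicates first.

67.649

Mean Ct: Nr11 DMSO 19.570; Nr11 dexamethasone 13.750; Hprt DMSO 19.800; Hprt dexamethasone 20.060
ΔCt(DMSO) = 19.570 − 19.800 = -0.230
ΔCt(dexamethasone) = 13.750 − 20.060 = -6.310
ΔΔCt = -6.310 − (-0.230) = -6.080
Fold change = 2^(−(-6.080)) = 2^6.080 = 67.6492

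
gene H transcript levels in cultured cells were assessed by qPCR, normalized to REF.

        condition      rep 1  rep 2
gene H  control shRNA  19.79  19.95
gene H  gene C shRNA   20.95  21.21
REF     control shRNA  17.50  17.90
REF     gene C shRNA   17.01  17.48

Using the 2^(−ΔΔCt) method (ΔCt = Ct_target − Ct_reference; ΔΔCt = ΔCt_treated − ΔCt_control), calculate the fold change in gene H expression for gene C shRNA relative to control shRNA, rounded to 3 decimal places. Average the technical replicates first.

Mean Ct: gene H control shRNA 19.870; gene H gene C shRNA 21.080; REF control shRNA 17.700; REF gene C shRNA 17.245
ΔCt(control shRNA) = 19.870 − 17.700 = 2.170
ΔCt(gene C shRNA) = 21.080 − 17.245 = 3.835
ΔΔCt = 3.835 − 2.170 = 1.665
Fold change = 2^(−1.665) = 0.3153

0.315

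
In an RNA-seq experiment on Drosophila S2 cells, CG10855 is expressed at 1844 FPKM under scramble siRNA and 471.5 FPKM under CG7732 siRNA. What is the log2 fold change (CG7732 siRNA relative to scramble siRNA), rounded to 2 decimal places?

-1.97

Fold change = 471.5 / 1844 = 0.2557
log2(0.2557) = -1.968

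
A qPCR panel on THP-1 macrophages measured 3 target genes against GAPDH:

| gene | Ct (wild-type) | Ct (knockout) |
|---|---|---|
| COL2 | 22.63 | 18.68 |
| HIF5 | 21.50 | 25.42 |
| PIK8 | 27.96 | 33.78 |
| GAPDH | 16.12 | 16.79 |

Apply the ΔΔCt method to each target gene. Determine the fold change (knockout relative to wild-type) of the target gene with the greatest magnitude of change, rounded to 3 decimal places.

COL2: ΔΔCt = (18.68−16.79) − (22.63−16.12) = 1.89 − 6.51 = -4.62; fold change = 2^4.62 = 24.590
HIF5: ΔΔCt = (25.42−16.79) − (21.50−16.12) = 8.63 − 5.38 = 3.25; fold change = 2^-3.25 = 0.105
PIK8: ΔΔCt = (33.78−16.79) − (27.96−16.12) = 16.99 − 11.84 = 5.15; fold change = 2^-5.15 = 0.028
PIK8 has the largest |ΔΔCt| = 5.15.

0.028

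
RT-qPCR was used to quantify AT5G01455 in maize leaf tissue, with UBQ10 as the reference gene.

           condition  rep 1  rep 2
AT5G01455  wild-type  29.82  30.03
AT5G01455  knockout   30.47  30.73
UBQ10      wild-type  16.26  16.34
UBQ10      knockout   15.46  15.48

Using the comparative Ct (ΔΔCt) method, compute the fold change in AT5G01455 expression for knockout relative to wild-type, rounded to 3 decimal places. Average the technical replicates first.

0.352

Mean Ct: AT5G01455 wild-type 29.925; AT5G01455 knockout 30.600; UBQ10 wild-type 16.300; UBQ10 knockout 15.470
ΔCt(wild-type) = 29.925 − 16.300 = 13.625
ΔCt(knockout) = 30.600 − 15.470 = 15.130
ΔΔCt = 15.130 − 13.625 = 1.505
Fold change = 2^(−1.505) = 0.3523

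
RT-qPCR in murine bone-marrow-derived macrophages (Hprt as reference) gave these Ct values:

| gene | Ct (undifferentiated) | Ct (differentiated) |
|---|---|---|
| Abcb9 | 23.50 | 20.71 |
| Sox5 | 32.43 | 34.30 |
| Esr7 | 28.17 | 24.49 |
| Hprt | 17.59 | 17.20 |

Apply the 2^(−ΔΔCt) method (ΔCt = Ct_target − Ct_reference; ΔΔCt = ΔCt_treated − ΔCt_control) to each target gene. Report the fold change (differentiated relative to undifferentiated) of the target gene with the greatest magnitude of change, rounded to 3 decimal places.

Abcb9: ΔΔCt = (20.71−17.20) − (23.50−17.59) = 3.51 − 5.91 = -2.40; fold change = 2^2.40 = 5.278
Sox5: ΔΔCt = (34.30−17.20) − (32.43−17.59) = 17.10 − 14.84 = 2.26; fold change = 2^-2.26 = 0.209
Esr7: ΔΔCt = (24.49−17.20) − (28.17−17.59) = 7.29 − 10.58 = -3.29; fold change = 2^3.29 = 9.781
Esr7 has the largest |ΔΔCt| = 3.29.

9.781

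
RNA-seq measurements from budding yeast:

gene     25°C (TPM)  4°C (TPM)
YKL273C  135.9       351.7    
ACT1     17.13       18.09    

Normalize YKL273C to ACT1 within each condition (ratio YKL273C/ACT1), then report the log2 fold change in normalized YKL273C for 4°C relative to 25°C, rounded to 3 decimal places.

1.293

YKL273C/ACT1 (25°C) = 135.9 / 17.13 = 7.9335
YKL273C/ACT1 (4°C) = 351.7 / 18.09 = 19.442
Fold change = 19.442 / 7.9335 = 2.4506
log2(2.4506) = 1.2931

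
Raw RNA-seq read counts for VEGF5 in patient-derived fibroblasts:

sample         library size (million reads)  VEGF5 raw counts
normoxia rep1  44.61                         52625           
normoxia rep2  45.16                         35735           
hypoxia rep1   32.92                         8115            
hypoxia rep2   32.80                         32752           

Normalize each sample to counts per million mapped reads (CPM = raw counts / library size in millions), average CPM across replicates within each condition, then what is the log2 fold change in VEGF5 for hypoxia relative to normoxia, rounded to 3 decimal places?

-0.663

CPM(normoxia rep1) = 52625 / 44.61 = 1179.6682
CPM(normoxia rep2) = 35735 / 45.16 = 791.2976
CPM(hypoxia rep1) = 8115 / 32.92 = 246.5067
CPM(hypoxia rep2) = 32752 / 32.80 = 998.5366
mean CPM(normoxia) = 985.4829; mean CPM(hypoxia) = 622.5216
Fold change = 622.5216 / 985.4829 = 0.63169
log2(0.63169) = -0.6627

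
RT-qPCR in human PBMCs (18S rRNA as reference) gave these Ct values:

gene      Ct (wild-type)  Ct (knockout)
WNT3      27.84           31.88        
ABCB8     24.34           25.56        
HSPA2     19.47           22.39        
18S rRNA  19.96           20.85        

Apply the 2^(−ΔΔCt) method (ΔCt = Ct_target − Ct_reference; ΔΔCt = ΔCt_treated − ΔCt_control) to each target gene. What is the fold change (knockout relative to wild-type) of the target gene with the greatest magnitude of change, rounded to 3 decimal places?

WNT3: ΔΔCt = (31.88−20.85) − (27.84−19.96) = 11.03 − 7.88 = 3.15; fold change = 2^-3.15 = 0.113
ABCB8: ΔΔCt = (25.56−20.85) − (24.34−19.96) = 4.71 − 4.38 = 0.33; fold change = 2^-0.33 = 0.796
HSPA2: ΔΔCt = (22.39−20.85) − (19.47−19.96) = 1.54 − (-0.49) = 2.03; fold change = 2^-2.03 = 0.245
WNT3 has the largest |ΔΔCt| = 3.15.

0.113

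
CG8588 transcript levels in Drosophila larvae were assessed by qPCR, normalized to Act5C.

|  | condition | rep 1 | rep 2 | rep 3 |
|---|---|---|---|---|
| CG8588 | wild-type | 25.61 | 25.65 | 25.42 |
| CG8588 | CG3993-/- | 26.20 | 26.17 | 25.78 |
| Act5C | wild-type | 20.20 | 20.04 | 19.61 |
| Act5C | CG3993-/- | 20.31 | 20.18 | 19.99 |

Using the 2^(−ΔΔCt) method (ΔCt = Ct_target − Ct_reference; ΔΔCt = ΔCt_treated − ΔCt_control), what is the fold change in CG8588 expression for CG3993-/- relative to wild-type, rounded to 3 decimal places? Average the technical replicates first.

Mean Ct: CG8588 wild-type 25.560; CG8588 CG3993-/- 26.050; Act5C wild-type 19.950; Act5C CG3993-/- 20.160
ΔCt(wild-type) = 25.560 − 19.950 = 5.610
ΔCt(CG3993-/-) = 26.050 − 20.160 = 5.890
ΔΔCt = 5.890 − 5.610 = 0.280
Fold change = 2^(−0.280) = 0.8236

0.824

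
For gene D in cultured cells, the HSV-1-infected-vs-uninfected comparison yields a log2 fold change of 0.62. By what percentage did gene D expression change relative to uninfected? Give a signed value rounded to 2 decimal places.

53.69%

Fold change = 2^(0.62) = 1.5369
Percent change = (FC − 1) × 100% = (1.5369 − 1) × 100 = 53.69%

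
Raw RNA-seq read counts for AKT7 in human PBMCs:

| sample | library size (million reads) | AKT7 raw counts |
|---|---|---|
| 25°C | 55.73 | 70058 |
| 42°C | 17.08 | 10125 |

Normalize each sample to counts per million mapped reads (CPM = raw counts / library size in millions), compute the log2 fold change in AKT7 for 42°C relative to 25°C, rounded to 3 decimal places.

-1.084

CPM(25°C) = 70058 / 55.73 = 1257.0967
CPM(42°C) = 10125 / 17.08 = 592.7986
Fold change = 592.7986 / 1257.0967 = 0.47156
log2(0.47156) = -1.0845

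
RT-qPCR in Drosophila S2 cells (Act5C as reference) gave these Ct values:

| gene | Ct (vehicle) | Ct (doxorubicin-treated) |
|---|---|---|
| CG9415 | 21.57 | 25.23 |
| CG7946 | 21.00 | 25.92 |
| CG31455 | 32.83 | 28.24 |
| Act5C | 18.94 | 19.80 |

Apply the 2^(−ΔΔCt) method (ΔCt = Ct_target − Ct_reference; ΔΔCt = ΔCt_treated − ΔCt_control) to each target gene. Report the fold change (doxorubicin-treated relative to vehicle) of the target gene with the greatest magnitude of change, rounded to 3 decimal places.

43.713

CG9415: ΔΔCt = (25.23−19.80) − (21.57−18.94) = 5.43 − 2.63 = 2.80; fold change = 2^-2.80 = 0.144
CG7946: ΔΔCt = (25.92−19.80) − (21.00−18.94) = 6.12 − 2.06 = 4.06; fold change = 2^-4.06 = 0.060
CG31455: ΔΔCt = (28.24−19.80) − (32.83−18.94) = 8.44 − 13.89 = -5.45; fold change = 2^5.45 = 43.713
CG31455 has the largest |ΔΔCt| = 5.45.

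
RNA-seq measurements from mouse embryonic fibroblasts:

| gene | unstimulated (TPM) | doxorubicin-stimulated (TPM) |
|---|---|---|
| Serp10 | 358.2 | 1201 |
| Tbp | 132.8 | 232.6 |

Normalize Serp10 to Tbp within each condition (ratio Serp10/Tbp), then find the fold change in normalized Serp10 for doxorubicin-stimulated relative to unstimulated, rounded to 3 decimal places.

Serp10/Tbp (unstimulated) = 358.2 / 132.8 = 2.6973
Serp10/Tbp (doxorubicin-stimulated) = 1201 / 232.6 = 5.1634
Fold change = 5.1634 / 2.6973 = 1.9143

1.914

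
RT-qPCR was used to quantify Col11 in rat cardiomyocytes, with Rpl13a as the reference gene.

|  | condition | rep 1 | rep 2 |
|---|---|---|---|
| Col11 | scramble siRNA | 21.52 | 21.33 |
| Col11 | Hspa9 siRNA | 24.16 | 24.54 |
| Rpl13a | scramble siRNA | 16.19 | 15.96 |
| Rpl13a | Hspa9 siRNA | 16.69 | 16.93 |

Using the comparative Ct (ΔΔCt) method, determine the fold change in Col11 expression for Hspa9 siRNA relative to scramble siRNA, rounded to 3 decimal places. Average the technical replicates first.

0.219

Mean Ct: Col11 scramble siRNA 21.425; Col11 Hspa9 siRNA 24.350; Rpl13a scramble siRNA 16.075; Rpl13a Hspa9 siRNA 16.810
ΔCt(scramble siRNA) = 21.425 − 16.075 = 5.350
ΔCt(Hspa9 siRNA) = 24.350 − 16.810 = 7.540
ΔΔCt = 7.540 − 5.350 = 2.190
Fold change = 2^(−2.190) = 0.2192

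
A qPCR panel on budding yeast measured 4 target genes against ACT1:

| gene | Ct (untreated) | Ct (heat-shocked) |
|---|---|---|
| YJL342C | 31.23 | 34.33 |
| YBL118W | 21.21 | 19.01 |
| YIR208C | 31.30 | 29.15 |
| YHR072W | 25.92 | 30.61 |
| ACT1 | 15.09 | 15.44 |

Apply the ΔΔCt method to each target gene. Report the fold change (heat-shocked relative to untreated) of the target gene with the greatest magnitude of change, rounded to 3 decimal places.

0.049

YJL342C: ΔΔCt = (34.33−15.44) − (31.23−15.09) = 18.89 − 16.14 = 2.75; fold change = 2^-2.75 = 0.149
YBL118W: ΔΔCt = (19.01−15.44) − (21.21−15.09) = 3.57 − 6.12 = -2.55; fold change = 2^2.55 = 5.856
YIR208C: ΔΔCt = (29.15−15.44) − (31.30−15.09) = 13.71 − 16.21 = -2.50; fold change = 2^2.50 = 5.657
YHR072W: ΔΔCt = (30.61−15.44) − (25.92−15.09) = 15.17 − 10.83 = 4.34; fold change = 2^-4.34 = 0.049
YHR072W has the largest |ΔΔCt| = 4.34.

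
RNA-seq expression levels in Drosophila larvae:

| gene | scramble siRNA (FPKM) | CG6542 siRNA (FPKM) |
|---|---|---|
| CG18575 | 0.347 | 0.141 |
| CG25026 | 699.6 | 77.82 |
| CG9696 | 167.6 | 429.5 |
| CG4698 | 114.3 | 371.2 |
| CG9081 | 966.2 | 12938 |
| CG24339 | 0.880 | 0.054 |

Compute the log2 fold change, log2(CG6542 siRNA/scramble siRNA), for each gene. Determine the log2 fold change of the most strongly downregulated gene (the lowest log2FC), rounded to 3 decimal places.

log2(0.141/0.347) = -1.299  (CG18575)
log2(77.82/699.6) = -3.168  (CG25026)
log2(429.5/167.6) = 1.358  (CG9696)
log2(371.2/114.3) = 1.699  (CG4698)
log2(12938/966.2) = 3.743  (CG9081)
log2(0.054/0.880) = -4.026  (CG24339)
CG24339 is most strongly downregulated.

-4.026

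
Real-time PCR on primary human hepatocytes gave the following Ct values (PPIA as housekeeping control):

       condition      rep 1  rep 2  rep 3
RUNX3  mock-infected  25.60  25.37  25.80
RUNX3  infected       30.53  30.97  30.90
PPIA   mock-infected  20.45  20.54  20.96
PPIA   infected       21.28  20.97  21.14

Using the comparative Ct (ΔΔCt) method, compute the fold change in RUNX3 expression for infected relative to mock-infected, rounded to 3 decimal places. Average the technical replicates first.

Mean Ct: RUNX3 mock-infected 25.590; RUNX3 infected 30.800; PPIA mock-infected 20.650; PPIA infected 21.130
ΔCt(mock-infected) = 25.590 − 20.650 = 4.940
ΔCt(infected) = 30.800 − 21.130 = 9.670
ΔΔCt = 9.670 − 4.940 = 4.730
Fold change = 2^(−4.730) = 0.0377

0.038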